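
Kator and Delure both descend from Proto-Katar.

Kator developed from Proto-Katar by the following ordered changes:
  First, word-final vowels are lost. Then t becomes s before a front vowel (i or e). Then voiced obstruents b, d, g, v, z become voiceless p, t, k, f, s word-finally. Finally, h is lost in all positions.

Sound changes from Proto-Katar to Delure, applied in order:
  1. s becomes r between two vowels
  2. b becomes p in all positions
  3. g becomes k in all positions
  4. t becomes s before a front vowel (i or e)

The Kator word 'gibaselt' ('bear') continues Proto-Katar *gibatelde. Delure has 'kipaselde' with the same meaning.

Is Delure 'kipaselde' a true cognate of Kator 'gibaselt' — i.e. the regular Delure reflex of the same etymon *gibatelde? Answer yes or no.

yes

Derive the expected Delure reflex of *gibatelde:
Delure: *gibatelde
  gibatelde (rule 1 does not apply)
  gibatelde → gipatelde   [unconditioned shift]
  gipatelde → kipatelde   [unconditioned shift]
  kipatelde → kipaselde   [palatalisation]
  giving Delure kipaselde.
Delure 'kipaselde' matches the regular reflex exactly, so the pair is cognate.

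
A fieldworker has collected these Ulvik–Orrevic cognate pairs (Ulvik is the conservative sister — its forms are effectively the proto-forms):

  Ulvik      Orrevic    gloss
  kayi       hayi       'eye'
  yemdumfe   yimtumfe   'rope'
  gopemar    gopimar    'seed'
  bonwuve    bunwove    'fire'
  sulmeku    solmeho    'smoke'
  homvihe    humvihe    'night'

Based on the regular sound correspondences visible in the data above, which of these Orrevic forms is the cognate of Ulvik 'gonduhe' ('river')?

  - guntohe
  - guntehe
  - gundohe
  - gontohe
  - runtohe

guntohe

bonwuve ~ bunwove — Ulvik o corresponds to Orrevic u after a consonant, before a nasal.
yemdumfe ~ yimtumfe — Ulvik d corresponds to Orrevic t after a consonant, before a back vowel.
sulmeku ~ solmeho — Ulvik u corresponds to Orrevic o after a consonant, before a consonant other than r, m, n, p, b, f, v.
Applying these to Ulvik 'gonduhe':
  gonduhe → gunduhe   (o→u after a consonant, before a nasal)
  gunduhe → guntuhe   (d→t after a consonant, before a back vowel)
  guntuhe → guntohe   (u→o after a consonant, before a consonant other than r, m, n, p, b, f, v)
So the Orrevic cognate is 'guntohe'.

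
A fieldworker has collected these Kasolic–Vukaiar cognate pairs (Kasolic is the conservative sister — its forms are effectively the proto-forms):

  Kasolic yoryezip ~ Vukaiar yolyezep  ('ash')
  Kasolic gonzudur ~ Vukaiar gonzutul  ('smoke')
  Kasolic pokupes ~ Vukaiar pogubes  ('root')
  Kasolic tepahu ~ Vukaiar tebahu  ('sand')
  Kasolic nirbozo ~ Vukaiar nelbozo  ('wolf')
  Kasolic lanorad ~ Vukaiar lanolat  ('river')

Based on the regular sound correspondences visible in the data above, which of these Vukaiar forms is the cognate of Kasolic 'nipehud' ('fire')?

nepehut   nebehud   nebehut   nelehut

nebehut

yoryezip ~ yolyezep — Kasolic i corresponds to Vukaiar e after a consonant, before a labial obstruent.
pokupes ~ pogubes — Kasolic p corresponds to Vukaiar b between vowels (before a front vowel).
lanorad ~ lanolat — Kasolic d corresponds to Vukaiar t word-finally.
Applying these to Kasolic 'nipehud':
  nipehud → nepehud   (i→e after a consonant, before a labial obstruent)
  nepehud → nebehud   (p→b between vowels (before a front vowel))
  nebehud → nebehut   (d→t word-finally)
So the Vukaiar cognate is 'nebehut'.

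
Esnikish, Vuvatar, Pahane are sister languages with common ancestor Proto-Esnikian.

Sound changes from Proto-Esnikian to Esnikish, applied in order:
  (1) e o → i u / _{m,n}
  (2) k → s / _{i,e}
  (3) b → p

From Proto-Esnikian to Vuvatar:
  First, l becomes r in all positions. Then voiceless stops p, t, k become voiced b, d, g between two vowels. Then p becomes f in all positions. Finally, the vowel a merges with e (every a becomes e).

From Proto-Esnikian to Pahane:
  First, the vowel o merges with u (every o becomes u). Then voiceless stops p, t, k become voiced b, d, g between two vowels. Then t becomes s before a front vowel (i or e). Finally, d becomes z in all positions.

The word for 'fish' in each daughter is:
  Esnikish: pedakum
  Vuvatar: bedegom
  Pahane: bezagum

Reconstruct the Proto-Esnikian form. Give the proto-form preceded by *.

*bedakom

Position 5: Esnikish has k, Vuvatar has g, Pahane has g. Esnikish preserves k here (none of its changes turn any other segment into k), so the proto-segment is *k.
Position 1: Esnikish has p, Vuvatar has b, Pahane has b. Taking the neighbouring segments as reconstructed: Esnikish p could go back to *p or *b; Vuvatar b can only go back to *b; Pahane b can only go back to *b — the one source consistent with every daughter is *b.
Position 4: Esnikish has a, Vuvatar has e, Pahane has a. Esnikish preserves a here (none of its changes turn any other segment into a), so the proto-segment is *a.
Continuing position by position gives *bedakom; check it forward:
Esnikish: *bedakom
  bedakom → bedakum   [pre-nasal raising]
  bedakum (rule 2 does not apply)
  bedakum → pedakum   [unconditioned shift]
  giving Esnikish pedakum.
Vuvatar: *bedakom
  bedakom (rule 1 does not apply)
  bedakom → bedagom   [intervocalic voicing]
  bedagom (rule 3 does not apply)
  bedagom → bedegom   [vowel merger]
  giving Vuvatar bedegom.
Pahane: *bedakom
  bedakom → bedakum   [vowel merger]
  bedakum → bedagum   [intervocalic voicing]
  bedagum (rule 3 does not apply)
  bedagum → bezagum   [unconditioned shift]
  giving Pahane bezagum.
Only *bedakom yields all of Esnikish pedakum, Vuvatar bedegom, Pahane bezagum.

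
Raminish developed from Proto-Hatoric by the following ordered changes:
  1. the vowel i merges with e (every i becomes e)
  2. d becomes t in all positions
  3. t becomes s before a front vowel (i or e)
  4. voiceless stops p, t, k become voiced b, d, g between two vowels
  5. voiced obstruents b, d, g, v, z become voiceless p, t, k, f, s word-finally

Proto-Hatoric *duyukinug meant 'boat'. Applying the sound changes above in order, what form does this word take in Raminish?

Raminish: *duyukinug
  duyukinug → duyukenug   [vowel merger]
  duyukenug → tuyukenug   [unconditioned shift]
  tuyukenug (rule 3 does not apply)
  tuyukenug → tuyugenug   [intervocalic voicing]
  tuyugenug → tuyugenuk   [final devoicing]
  giving Raminish tuyugenuk.

tuyugenuk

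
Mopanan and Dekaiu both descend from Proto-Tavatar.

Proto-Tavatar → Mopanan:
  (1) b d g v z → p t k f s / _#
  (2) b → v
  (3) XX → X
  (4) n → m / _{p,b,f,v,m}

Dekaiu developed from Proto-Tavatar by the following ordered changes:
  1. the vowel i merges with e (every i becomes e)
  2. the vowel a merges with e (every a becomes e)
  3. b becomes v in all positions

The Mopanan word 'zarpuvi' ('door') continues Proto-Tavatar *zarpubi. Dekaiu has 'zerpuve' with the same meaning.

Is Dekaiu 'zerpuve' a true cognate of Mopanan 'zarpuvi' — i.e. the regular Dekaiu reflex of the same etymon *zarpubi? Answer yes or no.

Derive the expected Dekaiu reflex of *zarpubi:
Dekaiu: start from *zarpubi.
  rule 1 (vowel merger): zarpubi → zarpube
  rule 2 (vowel merger): zarpube → zerpube
  rule 3 (unconditioned shift): zerpube → zerpuve
  ⇒ Dekaiu zerpuve
Dekaiu 'zerpuve' matches the regular reflex exactly, so the pair is cognate.

yes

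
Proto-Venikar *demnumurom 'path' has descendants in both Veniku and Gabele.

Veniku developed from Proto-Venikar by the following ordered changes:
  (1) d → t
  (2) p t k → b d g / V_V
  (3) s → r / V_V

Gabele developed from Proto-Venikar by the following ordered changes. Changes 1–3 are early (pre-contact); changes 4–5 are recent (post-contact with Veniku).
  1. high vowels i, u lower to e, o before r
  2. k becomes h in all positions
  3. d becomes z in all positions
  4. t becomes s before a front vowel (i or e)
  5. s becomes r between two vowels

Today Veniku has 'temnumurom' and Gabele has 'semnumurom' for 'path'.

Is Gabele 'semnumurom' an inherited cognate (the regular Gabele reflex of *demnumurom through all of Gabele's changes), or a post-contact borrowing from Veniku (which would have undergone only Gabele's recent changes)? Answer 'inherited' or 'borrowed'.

If inherited, *demnumurom would pass through all of Gabele's changes:
Gabele: *demnumurom
  demnumurom → demnumorom   [pre-rhotic lowering]
  demnumorom (rule 2 does not apply)
  demnumorom → zemnumorom   [unconditioned shift]
  zemnumorom (rule 4 does not apply)
  zemnumorom (rule 5 does not apply)
  giving Gabele zemnumorom.
If borrowed from Veniku 'temnumurom' after the early changes, it would undergo only the recent ones:
  rule 4 (palatalisation): temnumurom → semnumurom
  rule 5 (rhotacism): no change (semnumurom)
  ⇒ as a loan: semnumurom
Gabele 'semnumurom' matches the loan outcome 'semnumurom', not the inherited 'zemnumorom' — it skipped the early Gabele changes, so it was borrowed from Veniku.

borrowed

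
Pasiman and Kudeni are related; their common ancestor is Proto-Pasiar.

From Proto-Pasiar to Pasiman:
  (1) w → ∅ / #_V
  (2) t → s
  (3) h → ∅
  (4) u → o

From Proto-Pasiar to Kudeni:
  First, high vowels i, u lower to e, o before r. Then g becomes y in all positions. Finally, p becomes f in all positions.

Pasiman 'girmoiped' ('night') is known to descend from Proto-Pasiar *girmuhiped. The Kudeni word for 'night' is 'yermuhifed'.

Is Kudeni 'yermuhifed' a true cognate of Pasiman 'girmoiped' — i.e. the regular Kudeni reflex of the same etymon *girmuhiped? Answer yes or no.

Derive the expected Kudeni reflex of *girmuhiped:
Kudeni: *girmuhiped
  girmuhiped → germuhiped   [pre-rhotic lowering]
  germuhiped → yermuhiped   [unconditioned shift]
  yermuhiped → yermuhifed   [unconditioned shift]
  giving Kudeni yermuhifed.
Kudeni 'yermuhifed' matches the regular reflex exactly, so the pair is cognate.

yes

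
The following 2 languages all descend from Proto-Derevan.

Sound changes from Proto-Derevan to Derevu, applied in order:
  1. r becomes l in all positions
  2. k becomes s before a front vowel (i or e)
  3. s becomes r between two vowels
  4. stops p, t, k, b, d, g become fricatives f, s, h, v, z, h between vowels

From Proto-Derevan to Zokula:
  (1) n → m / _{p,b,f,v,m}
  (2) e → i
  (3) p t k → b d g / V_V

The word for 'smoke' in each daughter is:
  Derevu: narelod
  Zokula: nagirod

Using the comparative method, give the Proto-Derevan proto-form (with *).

Position 3: Derevu has r, Zokula has g. Taking the neighbouring segments as reconstructed: Derevu r could go back to *k or *s; Zokula g could go back to *k or *g — the one source consistent with every daughter is *k.
Position 4: Derevu has e, Zokula has i. Derevu preserves e here (none of its changes turn any other segment into e), so the proto-segment is *e.
This points to *nakerod. Verify forward in each daughter:
Derevu: start from *nakerod.
  rule 1 (unconditioned shift): nakerod → nakelod
  rule 2 (palatalisation): nakelod → naselod
  rule 3 (rhotacism): naselod → narelod
  rule 4: no change — narelod
  ⇒ Derevu narelod
Zokula: *nakerod > nakirod > nagirod  (by vowel merger, intervocalic voicing)
*nakerod is the unique common source.

*nakerod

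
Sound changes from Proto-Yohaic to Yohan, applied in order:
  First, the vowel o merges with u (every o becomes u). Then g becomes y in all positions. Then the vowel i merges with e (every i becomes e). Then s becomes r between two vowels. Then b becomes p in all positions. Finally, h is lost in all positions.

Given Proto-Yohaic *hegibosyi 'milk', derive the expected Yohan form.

Yohan: *hegibosyi
  hegibosyi → hegibusyi   [vowel merger]
  hegibusyi → heyibusyi   [unconditioned shift]
  heyibusyi → heyebusye   [vowel merger]
  heyebusye (rule 4 does not apply)
  heyebusye → heyepusye   [unconditioned shift]
  heyepusye → eyepusye   [h-loss]
  giving Yohan eyepusye.

eyepusye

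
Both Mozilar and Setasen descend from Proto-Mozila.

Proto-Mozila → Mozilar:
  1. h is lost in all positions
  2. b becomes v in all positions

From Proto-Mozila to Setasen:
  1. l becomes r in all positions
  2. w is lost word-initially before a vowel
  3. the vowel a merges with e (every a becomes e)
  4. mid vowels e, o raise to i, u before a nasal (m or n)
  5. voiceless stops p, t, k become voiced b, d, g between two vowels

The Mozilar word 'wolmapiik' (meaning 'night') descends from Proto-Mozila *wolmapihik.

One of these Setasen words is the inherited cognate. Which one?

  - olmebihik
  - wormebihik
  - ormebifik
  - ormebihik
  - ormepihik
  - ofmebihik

ormebihik

Setasen: start from *wolmapihik.
  rule 1 (unconditioned shift): wolmapihik → wormapihik
  rule 2 (glide loss): wormapihik → ormapihik
  rule 3 (vowel merger): ormapihik → ormepihik
  rule 4: no change — ormepihik
  rule 5 (intervocalic voicing): ormepihik → ormebihik
  ⇒ Setasen ormebihik
Among the options, 'ormebihik' alone shows every Setasen change applied in order.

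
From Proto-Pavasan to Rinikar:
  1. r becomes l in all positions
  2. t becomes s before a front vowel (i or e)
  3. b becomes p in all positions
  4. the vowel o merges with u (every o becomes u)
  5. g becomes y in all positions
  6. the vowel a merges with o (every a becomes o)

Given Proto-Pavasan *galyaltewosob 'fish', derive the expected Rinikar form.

yolyolsewusup

Rinikar: *galyaltewosob
  galyaltewosob (rule 1 does not apply)
  galyaltewosob → galyalsewosob   [palatalisation]
  galyalsewosob → galyalsewosop   [unconditioned shift]
  galyalsewosop → galyalsewusup   [vowel merger]
  galyalsewusup → yalyalsewusup   [unconditioned shift]
  yalyalsewusup → yolyolsewusup   [vowel merger]
  giving Rinikar yolyolsewusup.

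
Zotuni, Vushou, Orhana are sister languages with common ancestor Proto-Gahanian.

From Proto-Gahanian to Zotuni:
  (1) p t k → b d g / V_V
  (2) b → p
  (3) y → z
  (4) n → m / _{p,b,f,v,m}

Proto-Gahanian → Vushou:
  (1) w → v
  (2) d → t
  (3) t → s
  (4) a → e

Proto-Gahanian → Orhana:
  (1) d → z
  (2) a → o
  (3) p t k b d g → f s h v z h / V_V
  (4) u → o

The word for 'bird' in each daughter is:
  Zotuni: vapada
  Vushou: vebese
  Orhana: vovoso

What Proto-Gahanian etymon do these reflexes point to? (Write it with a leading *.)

*vabata

Position 4: Zotuni has a, Vushou has e, Orhana has o. Zotuni preserves a here (none of its changes turn any other segment into a), so the proto-segment is *a.
Position 3: Zotuni has p, Vushou has b, Orhana has v. Vushou preserves b here (none of its changes turn any other segment into b), so the proto-segment is *b.
Continuing position by position gives *vabata; check it forward:
Zotuni: *vabata > vabada > vapada  (by intervocalic voicing, unconditioned shift)
Vushou: *vabata > vabasa > vebese  (by unconditioned shift, vowel merger)
Orhana: start from *vabata.
  rule 1: no change — vabata
  rule 2 (vowel merger): vabata → voboto
  rule 3 (intervocalic lenition): voboto → vovoso
  rule 4: no change — vovoso
  ⇒ Orhana vovoso
Only *vabata yields all of Zotuni vapada, Vushou vebese, Orhana vovoso.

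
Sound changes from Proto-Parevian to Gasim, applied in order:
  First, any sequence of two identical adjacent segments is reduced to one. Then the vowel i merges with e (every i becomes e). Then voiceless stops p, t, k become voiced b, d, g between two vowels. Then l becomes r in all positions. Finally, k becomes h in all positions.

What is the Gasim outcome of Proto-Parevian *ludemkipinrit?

Gasim: start from *ludemkipinrit.
  rule 1: no change — ludemkipinrit
  rule 2 (vowel merger): ludemkipinrit → ludemkepenret
  rule 3 (intervocalic voicing): ludemkepenret → ludemkebenret
  rule 4 (unconditioned shift): ludemkebenret → rudemkebenret
  rule 5 (unconditioned shift): rudemkebenret → rudemhebenret
  ⇒ Gasim rudemhebenret

rudemhebenret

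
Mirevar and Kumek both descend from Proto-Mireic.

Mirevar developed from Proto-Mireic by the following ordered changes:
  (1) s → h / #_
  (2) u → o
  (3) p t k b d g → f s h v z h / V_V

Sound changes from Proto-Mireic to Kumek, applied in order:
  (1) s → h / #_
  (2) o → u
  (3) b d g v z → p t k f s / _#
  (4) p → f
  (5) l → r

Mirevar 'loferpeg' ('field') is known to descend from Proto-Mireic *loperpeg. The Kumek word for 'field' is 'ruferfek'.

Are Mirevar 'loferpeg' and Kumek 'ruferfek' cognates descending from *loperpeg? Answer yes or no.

yes

Derive the expected Kumek reflex of *loperpeg:
Kumek: start from *loperpeg.
  rule 1: no change — loperpeg
  rule 2 (vowel merger): loperpeg → luperpeg
  rule 3 (final devoicing): luperpeg → luperpek
  rule 4 (unconditioned shift): luperpek → luferfek
  rule 5 (unconditioned shift): luferfek → ruferfek
  ⇒ Kumek ruferfek
Kumek 'ruferfek' matches the regular reflex exactly, so the pair is cognate.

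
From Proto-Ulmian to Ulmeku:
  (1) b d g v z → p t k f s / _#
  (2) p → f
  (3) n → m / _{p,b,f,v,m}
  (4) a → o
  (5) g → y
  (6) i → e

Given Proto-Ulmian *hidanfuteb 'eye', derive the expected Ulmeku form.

Ulmeku: *hidanfuteb
  hidanfuteb → hidanfutep   [final devoicing]
  hidanfutep → hidanfutef   [unconditioned shift]
  hidanfutef → hidamfutef   [nasal place assimilation]
  hidamfutef → hidomfutef   [vowel merger]
  hidomfutef (rule 5 does not apply)
  hidomfutef → hedomfutef   [vowel merger]
  giving Ulmeku hedomfutef.

hedomfutef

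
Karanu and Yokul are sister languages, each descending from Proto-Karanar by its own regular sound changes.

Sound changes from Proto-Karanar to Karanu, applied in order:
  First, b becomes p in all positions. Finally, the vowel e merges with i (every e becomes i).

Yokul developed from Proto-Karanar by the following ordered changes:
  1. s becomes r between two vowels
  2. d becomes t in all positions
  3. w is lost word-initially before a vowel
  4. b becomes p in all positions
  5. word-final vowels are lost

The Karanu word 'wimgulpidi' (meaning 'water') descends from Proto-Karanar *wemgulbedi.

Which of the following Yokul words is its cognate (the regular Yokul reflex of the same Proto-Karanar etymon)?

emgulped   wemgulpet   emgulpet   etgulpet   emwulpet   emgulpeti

Yokul: *wemgulbedi > wemgulbeti > emgulbeti > emgulpeti > emgulpet  (by unconditioned shift, glide loss, unconditioned shift, apocope)

emgulpet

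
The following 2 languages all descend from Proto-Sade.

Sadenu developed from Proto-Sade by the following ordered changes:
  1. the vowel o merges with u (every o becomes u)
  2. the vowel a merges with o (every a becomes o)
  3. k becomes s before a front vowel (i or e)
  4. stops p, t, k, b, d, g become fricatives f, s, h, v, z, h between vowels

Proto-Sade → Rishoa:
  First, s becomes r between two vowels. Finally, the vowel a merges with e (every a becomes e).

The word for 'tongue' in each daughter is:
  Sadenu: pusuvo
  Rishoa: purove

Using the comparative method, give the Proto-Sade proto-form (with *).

Position 4: Sadenu has u, Rishoa has o. Rishoa preserves o here (none of its changes turn any other segment into o), so the proto-segment is *o.
Position 6: Sadenu has o, Rishoa has e. In Sadenu, o can only continue *a, so the proto-segment is *a.
Verify the candidate proto-form against each daughter:
Sadenu: start from *pusova.
  rule 1 (vowel merger): pusova → pusuva
  rule 2 (vowel merger): pusuva → pusuvo
  rule 3: no change — pusuvo
  rule 4: no change — pusuvo
  ⇒ Sadenu pusuvo
Rishoa: *pusova > purova > purove  (by rhotacism, vowel merger)
*pusova is the unique common source.

*pusova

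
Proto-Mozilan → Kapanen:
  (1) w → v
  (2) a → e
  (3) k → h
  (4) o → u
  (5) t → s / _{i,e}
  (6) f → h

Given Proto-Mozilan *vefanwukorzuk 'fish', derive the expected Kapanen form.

vehenvuhurzuh

Kapanen: start from *vefanwukorzuk.
  rule 1 (unconditioned shift): vefanwukorzuk → vefanvukorzuk
  rule 2 (vowel merger): vefanvukorzuk → vefenvukorzuk
  rule 3 (unconditioned shift): vefenvukorzuk → vefenvuhorzuh
  rule 4 (vowel merger): vefenvuhorzuh → vefenvuhurzuh
  rule 5: no change — vefenvuhurzuh
  rule 6 (unconditioned shift): vefenvuhurzuh → vehenvuhurzuh
  ⇒ Kapanen vehenvuhurzuh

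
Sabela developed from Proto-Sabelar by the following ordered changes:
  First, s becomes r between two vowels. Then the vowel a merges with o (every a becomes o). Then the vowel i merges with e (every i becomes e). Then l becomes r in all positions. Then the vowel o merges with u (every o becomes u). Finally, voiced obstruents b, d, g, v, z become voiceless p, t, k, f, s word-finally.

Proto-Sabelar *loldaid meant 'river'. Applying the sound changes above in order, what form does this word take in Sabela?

Sabela: *loldaid
  loldaid (rule 1 does not apply)
  loldaid → loldoid   [vowel merger]
  loldoid → loldoed   [vowel merger]
  loldoed → rordoed   [unconditioned shift]
  rordoed → rurdued   [vowel merger]
  rurdued → rurduet   [final devoicing]
  giving Sabela rurduet.

rurduet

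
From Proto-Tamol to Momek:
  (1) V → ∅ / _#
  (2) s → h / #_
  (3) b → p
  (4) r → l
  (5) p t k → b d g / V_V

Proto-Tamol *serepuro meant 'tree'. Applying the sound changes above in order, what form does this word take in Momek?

helebul

Momek: start from *serepuro.
  rule 1 (apocope): serepuro → serepur
  rule 2 (debuccalisation): serepur → herepur
  rule 3: no change — herepur
  rule 4 (unconditioned shift): herepur → helepul
  rule 5 (intervocalic voicing): helepul → helebul
  ⇒ Momek helebul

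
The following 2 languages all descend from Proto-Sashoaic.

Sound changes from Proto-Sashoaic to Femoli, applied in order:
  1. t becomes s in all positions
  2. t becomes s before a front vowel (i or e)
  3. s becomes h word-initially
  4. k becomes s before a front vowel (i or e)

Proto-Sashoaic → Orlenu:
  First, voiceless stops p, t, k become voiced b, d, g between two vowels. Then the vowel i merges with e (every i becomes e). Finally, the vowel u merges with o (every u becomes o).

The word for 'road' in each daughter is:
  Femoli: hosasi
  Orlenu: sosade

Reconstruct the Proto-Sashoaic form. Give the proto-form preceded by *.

*sosati

Position 5: Femoli has s, Orlenu has d. Taking the neighbouring segments as reconstructed: Femoli s could go back to *t or *k or *s; Orlenu d could go back to *t or *d — the one source consistent with every daughter is *t.
Position 6: Femoli has i, Orlenu has e. Femoli preserves i here (none of its changes turn any other segment into i), so the proto-segment is *i.
Position 1: Femoli has h, Orlenu has s. Orlenu preserves s here (none of its changes turn any other segment into s), so the proto-segment is *s.
The remaining positions agree across the daughters. Check the candidate against every language:
Femoli: *sosati > sosasi > hosasi  (by unconditioned shift, debuccalisation)
Orlenu: *sosati > sosadi > sosade  (by intervocalic voicing, vowel merger)
Only *sosati yields all of Femoli hosasi, Orlenu sosade.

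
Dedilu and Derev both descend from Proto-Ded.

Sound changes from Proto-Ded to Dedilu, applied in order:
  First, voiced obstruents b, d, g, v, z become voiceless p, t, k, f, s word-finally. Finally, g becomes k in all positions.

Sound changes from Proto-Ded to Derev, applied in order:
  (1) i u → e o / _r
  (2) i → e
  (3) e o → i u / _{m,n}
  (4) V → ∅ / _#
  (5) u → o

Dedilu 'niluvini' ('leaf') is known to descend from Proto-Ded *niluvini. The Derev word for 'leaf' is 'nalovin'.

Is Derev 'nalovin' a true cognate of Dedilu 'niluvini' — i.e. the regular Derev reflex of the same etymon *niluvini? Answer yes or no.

no

Derive the expected Derev reflex of *niluvini:
Derev: *niluvini
  niluvini (rule 1 does not apply)
  niluvini → neluvene   [vowel merger]
  neluvene → neluvine   [pre-nasal raising]
  neluvine → neluvin   [apocope]
  neluvin → nelovin   [vowel merger]
  giving Derev nelovin.
The regular Derev reflex would be 'nelovin', but the attested form is 'nalovin'. The correspondence is irregular, so they are not cognates (the Derev form has a different source).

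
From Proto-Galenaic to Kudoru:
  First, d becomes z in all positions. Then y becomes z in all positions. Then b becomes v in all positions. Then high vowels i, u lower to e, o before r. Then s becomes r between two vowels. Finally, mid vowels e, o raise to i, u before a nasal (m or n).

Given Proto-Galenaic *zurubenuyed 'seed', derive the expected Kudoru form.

zoruvinuzez

Kudoru: *zurubenuyed > zurubenuyez > zurubenuzez > zuruvenuzez > zoruvenuzez > zoruvinuzez  (by unconditioned shift, unconditioned shift, unconditioned shift, pre-rhotic lowering, pre-nasal raising)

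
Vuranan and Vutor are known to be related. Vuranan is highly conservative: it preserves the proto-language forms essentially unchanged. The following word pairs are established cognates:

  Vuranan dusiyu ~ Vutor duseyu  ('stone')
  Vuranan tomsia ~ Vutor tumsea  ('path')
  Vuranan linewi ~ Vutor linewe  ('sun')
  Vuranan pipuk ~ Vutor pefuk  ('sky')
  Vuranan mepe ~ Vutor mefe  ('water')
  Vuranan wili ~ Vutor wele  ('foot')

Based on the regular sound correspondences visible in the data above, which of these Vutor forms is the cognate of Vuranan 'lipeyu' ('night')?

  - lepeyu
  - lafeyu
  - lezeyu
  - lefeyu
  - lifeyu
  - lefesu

pipuk ~ pefuk — Vuranan i corresponds to Vutor e after a consonant, before a labial obstruent.
mepe ~ mefe — Vuranan p corresponds to Vutor f between vowels (before a front vowel).
Applying these to Vuranan 'lipeyu':
  lipeyu → lepeyu   (i→e after a consonant, before a labial obstruent)
  lepeyu → lefeyu   (p→f between vowels (before a front vowel))
So the Vutor cognate is 'lefeyu'.

lefeyu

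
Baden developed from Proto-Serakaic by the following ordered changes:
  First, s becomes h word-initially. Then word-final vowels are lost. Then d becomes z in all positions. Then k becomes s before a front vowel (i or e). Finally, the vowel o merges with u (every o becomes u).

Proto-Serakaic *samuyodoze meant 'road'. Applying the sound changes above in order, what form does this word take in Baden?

hamuyuzuz

Baden: *samuyodoze
  samuyodoze → hamuyodoze   [debuccalisation]
  hamuyodoze → hamuyodoz   [apocope]
  hamuyodoz → hamuyozoz   [unconditioned shift]
  hamuyozoz (rule 4 does not apply)
  hamuyozoz → hamuyuzuz   [vowel merger]
  giving Baden hamuyuzuz.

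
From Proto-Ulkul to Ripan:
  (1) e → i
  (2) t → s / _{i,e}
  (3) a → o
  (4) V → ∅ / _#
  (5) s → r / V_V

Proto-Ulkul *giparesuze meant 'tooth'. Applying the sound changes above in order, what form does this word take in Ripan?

Ripan: *giparesuze > giparisuzi > giporisuzi > giporisuz > giporiruz  (by vowel merger, vowel merger, apocope, rhotacism)

giporiruz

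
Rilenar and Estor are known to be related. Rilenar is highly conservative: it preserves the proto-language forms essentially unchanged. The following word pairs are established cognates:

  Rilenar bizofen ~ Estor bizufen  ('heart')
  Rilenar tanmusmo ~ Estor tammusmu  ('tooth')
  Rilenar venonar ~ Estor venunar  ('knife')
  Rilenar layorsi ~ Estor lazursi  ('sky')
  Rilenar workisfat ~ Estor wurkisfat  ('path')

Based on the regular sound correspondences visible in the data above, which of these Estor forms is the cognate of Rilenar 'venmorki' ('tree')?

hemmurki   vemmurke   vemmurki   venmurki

vemmurki

tanmusmo ~ tammusmu — Rilenar n corresponds to Estor m after a vowel, before a nasal.
layorsi ~ lazursi, workisfat ~ wurkisfat — Rilenar o corresponds to Estor u after a consonant, before r.
Applying these to Rilenar 'venmorki':
  venmorki → vemmorki   (n→m after a vowel, before a nasal)
  vemmorki → vemmurki   (o→u after a consonant, before r)
So the Estor cognate is 'vemmurki'.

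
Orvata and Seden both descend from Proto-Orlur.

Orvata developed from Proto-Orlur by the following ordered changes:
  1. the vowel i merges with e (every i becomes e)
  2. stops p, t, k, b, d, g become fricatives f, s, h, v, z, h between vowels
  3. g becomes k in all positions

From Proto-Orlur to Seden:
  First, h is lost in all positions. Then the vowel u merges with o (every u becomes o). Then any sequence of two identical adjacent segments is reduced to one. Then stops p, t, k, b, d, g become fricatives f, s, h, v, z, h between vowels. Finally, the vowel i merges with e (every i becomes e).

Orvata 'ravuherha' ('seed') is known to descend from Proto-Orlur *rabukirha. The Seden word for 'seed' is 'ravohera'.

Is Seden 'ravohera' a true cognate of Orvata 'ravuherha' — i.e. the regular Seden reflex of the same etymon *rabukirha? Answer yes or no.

Derive the expected Seden reflex of *rabukirha:
Seden: *rabukirha > rabukira > rabokira > ravohira > ravohera  (by h-loss, vowel merger, intervocalic lenition, vowel merger)
Seden 'ravohera' matches the regular reflex exactly, so the pair is cognate.

yes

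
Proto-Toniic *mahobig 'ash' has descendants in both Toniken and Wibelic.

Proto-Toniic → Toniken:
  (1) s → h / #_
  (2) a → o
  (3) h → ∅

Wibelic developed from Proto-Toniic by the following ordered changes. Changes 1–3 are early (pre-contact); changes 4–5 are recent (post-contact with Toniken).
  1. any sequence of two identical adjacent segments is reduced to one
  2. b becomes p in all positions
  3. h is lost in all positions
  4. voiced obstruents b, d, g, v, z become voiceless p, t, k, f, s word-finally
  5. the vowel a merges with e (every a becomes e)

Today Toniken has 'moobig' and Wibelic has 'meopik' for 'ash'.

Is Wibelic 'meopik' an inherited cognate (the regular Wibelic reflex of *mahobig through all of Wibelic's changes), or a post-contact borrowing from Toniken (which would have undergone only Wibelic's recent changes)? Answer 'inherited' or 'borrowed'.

If inherited, *mahobig would pass through all of Wibelic's changes:
Wibelic: *mahobig
  mahobig (rule 1 does not apply)
  mahobig → mahopig   [unconditioned shift]
  mahopig → maopig   [h-loss]
  maopig → maopik   [final devoicing]
  maopik → meopik   [vowel merger]
  giving Wibelic meopik.
If borrowed from Toniken 'moobig' after the early changes, it would undergo only the recent ones:
  rule 4 (final devoicing): moobig → moobik
  rule 5 (vowel merger): no change (moobik)
  ⇒ as a loan: moobik
Wibelic 'meopik' matches the inherited outcome exactly, so it is an inherited cognate, not a loan.

inherited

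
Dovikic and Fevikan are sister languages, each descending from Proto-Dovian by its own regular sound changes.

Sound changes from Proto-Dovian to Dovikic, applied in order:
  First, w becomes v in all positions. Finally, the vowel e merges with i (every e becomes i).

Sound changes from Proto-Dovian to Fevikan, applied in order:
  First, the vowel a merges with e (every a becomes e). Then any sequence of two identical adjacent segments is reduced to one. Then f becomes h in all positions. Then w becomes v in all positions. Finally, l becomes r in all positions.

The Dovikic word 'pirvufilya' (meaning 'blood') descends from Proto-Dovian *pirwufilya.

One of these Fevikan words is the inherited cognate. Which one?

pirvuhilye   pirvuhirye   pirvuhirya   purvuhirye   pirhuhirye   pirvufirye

pirvuhirye

Fevikan: start from *pirwufilya.
  rule 1 (vowel merger): pirwufilya → pirwufilye
  rule 2: no change — pirwufilye
  rule 3 (unconditioned shift): pirwufilye → pirwuhilye
  rule 4 (unconditioned shift): pirwuhilye → pirvuhilye
  rule 5 (unconditioned shift): pirvuhilye → pirvuhirye
  ⇒ Fevikan pirvuhirye
The other candidates each miss or misapply at least one Fevikan change.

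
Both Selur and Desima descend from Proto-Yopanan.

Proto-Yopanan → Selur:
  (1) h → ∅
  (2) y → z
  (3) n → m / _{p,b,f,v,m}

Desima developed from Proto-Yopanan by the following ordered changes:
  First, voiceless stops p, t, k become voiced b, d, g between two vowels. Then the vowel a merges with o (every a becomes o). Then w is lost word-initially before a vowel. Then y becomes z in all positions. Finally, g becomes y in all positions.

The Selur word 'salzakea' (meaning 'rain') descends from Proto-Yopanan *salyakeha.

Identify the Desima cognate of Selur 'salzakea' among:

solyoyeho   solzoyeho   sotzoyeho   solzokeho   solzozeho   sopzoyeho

Desima: *salyakeha > salyageha > solyogeho > solzogeho > solzoyeho  (by intervocalic voicing, vowel merger, unconditioned shift, unconditioned shift)
The other candidates each miss or misapply at least one Desima change.

solzoyeho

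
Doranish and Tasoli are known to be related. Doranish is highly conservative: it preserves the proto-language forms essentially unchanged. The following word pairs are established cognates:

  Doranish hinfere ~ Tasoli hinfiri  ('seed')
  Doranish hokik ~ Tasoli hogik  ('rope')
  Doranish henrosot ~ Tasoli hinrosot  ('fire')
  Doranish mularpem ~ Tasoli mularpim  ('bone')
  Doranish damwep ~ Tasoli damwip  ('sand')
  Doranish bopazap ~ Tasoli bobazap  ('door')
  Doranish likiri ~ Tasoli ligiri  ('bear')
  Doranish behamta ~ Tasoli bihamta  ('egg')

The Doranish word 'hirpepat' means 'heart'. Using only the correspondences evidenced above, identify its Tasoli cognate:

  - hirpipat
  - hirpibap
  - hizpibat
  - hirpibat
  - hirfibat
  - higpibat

hirpibat

damwep ~ damwip — Doranish e corresponds to Tasoli i after a consonant, before a labial obstruent.
bopazap ~ bobazap — Doranish p corresponds to Tasoli b between vowels (before a back vowel).
Applying these to Doranish 'hirpepat':
  hirpepat → hirpipat   (e→i after a consonant, before a labial obstruent)
  hirpipat → hirpibat   (p→b between vowels (before a back vowel))
So the Tasoli cognate is 'hirpibat'.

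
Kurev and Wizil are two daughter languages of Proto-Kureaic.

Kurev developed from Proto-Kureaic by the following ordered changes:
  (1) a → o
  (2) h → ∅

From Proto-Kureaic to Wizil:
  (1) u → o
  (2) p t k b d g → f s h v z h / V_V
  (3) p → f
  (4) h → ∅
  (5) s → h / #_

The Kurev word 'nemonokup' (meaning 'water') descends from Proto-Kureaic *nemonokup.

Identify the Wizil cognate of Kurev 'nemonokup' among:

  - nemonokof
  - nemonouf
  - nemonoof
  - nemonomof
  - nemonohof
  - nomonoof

nemonoof

Wizil: *nemonokup > nemonokop > nemonohop > nemonohof > nemonoof  (by vowel merger, intervocalic lenition, unconditioned shift, h-loss)
Among the options, 'nemonoof' alone shows every Wizil change applied in order.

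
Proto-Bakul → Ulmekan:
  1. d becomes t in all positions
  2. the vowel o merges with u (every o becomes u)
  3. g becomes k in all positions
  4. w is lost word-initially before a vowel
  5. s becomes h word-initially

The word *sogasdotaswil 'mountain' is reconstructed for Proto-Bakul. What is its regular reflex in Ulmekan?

Ulmekan: start from *sogasdotaswil.
  rule 1 (unconditioned shift): sogasdotaswil → sogastotaswil
  rule 2 (vowel merger): sogastotaswil → sugastutaswil
  rule 3 (unconditioned shift): sugastutaswil → sukastutaswil
  rule 4: no change — sukastutaswil
  rule 5 (debuccalisation): sukastutaswil → hukastutaswil
  ⇒ Ulmekan hukastutaswil

hukastutaswil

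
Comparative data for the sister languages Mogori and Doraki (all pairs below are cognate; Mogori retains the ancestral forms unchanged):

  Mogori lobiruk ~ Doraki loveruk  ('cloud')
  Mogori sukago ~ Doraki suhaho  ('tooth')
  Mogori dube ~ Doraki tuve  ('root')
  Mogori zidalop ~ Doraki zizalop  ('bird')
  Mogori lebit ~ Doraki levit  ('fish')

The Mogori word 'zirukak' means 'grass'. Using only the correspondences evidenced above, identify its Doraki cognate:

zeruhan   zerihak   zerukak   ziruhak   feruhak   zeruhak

zeruhak

lobiruk ~ loveruk — Mogori i corresponds to Doraki e after a consonant, before r.
sukago ~ suhaho — Mogori k corresponds to Doraki h between vowels (before a back vowel).
Applying these to Mogori 'zirukak':
  zirukak → zerukak   (i→e after a consonant, before r)
  zerukak → zeruhak   (k→h between vowels (before a back vowel))
So the Doraki cognate is 'zeruhak'.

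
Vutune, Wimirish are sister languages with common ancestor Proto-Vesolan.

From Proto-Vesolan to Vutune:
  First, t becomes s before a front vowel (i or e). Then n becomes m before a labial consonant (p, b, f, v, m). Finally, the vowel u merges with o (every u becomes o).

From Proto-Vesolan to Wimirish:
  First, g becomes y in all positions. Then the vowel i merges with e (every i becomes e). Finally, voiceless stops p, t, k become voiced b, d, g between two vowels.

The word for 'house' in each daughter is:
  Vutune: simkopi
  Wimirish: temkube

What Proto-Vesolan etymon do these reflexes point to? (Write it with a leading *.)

Position 7: Vutune has i, Wimirish has e. Vutune preserves i here (none of its changes turn any other segment into i), so the proto-segment is *i.
Position 6: Vutune has p, Wimirish has b. Vutune preserves p here (none of its changes turn any other segment into p), so the proto-segment is *p.
Position 5: Vutune has o, Wimirish has u. Wimirish preserves u here (none of its changes turn any other segment into u), so the proto-segment is *u.
This points to *timkupi. Verify forward in each daughter:
Vutune: *timkupi
  timkupi → simkupi   [palatalisation]
  simkupi (rule 2 does not apply)
  simkupi → simkopi   [vowel merger]
  giving Vutune simkopi.
Wimirish: *timkupi > temkupe > temkube  (by vowel merger, intervocalic voicing)
Only *timkupi yields all of Vutune simkopi, Wimirish temkube.

*timkupi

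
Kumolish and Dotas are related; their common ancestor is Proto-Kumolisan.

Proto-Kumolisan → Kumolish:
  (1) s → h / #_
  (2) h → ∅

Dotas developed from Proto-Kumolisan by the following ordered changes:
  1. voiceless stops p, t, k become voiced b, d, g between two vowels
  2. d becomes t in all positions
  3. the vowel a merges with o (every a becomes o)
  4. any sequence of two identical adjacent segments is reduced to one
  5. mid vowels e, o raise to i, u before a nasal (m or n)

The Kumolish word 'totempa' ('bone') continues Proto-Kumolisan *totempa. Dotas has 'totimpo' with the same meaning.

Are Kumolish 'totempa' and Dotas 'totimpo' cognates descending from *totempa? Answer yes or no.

Derive the expected Dotas reflex of *totempa:
Dotas: *totempa
  totempa → todempa   [intervocalic voicing]
  todempa → totempa   [unconditioned shift]
  totempa → totempo   [vowel merger]
  totempo (rule 4 does not apply)
  totempo → totimpo   [pre-nasal raising]
  giving Dotas totimpo.
Dotas 'totimpo' matches the regular reflex exactly, so the pair is cognate.

yes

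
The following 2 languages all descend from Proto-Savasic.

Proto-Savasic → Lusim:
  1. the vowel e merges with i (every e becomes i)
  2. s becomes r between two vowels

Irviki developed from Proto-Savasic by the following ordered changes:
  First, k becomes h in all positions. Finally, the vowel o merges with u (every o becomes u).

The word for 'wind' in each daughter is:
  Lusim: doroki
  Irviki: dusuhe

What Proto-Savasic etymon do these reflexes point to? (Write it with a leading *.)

Position 3: Lusim has r, Irviki has s. Irviki preserves s here (none of its changes turn any other segment into s), so the proto-segment is *s.
Position 4: Lusim has o, Irviki has u. Lusim preserves o here (none of its changes turn any other segment into o), so the proto-segment is *o.
This points to *dosoke. Verify forward in each daughter:
Lusim: *dosoke
  dosoke → dosoki   [vowel merger]
  dosoki → doroki   [rhotacism]
  giving Lusim doroki.
Irviki: *dosoke > dosohe > dusuhe  (by unconditioned shift, vowel merger)
Only *dosoke yields all of Lusim doroki, Irviki dusuhe.

*dosoke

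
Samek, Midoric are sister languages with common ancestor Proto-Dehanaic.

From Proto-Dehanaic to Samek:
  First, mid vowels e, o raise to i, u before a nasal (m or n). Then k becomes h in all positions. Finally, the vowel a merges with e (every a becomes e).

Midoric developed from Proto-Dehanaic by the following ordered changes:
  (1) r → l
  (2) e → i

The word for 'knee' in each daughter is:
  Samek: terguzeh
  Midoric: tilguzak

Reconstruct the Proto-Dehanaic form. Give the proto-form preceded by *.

*terguzak

Position 2: Samek has e, Midoric has i. Taking the neighbouring segments as reconstructed: Samek e could go back to *a or *e; Midoric i could go back to *e or *i — the one source consistent with every daughter is *e.
Position 8: Samek has h, Midoric has k. Midoric preserves k here (none of its changes turn any other segment into k), so the proto-segment is *k.
Position 3: Samek has r, Midoric has l. Samek preserves r here (none of its changes turn any other segment into r), so the proto-segment is *r.
This points to *terguzak. Verify forward in each daughter:
Samek: start from *terguzak.
  rule 1: no change — terguzak
  rule 2 (unconditioned shift): terguzak → terguzah
  rule 3 (vowel merger): terguzah → terguzeh
  ⇒ Samek terguzeh
Midoric: *terguzak
  terguzak → telguzak   [unconditioned shift]
  telguzak → tilguzak   [vowel merger]
  giving Midoric tilguzak.
*terguzak is the unique common source.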